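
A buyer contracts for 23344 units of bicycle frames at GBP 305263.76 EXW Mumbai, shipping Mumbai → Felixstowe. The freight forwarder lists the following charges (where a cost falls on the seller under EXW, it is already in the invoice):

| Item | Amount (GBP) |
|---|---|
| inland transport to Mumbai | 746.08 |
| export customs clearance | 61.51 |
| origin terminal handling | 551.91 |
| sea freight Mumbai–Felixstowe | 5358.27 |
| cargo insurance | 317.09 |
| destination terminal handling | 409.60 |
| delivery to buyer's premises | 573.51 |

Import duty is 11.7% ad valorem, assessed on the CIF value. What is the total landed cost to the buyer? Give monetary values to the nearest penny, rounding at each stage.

EXW: the seller makes goods available at their premises; the buyer bears all onward costs.
CIF value = EXW price + inland to port + export clearance + origin terminal + freight + insurance = 305263.76 + 746.08 + 61.51 + 551.91 + 5358.27 + 317.09 = 312298.62
Import duty = 312298.62 × 11.7% = 36538.94
Buyer bears: inland to port 746.08 + export clearance 61.51 + origin terminal 551.91 + freight 5358.27 + insurance 317.09 + destination terminal 409.60 + delivery 573.51 + duty 36538.94 = 44556.91
Landed cost = invoice 305263.76 + 44556.91 = 349820.67

Total landed cost: GBP 349820.67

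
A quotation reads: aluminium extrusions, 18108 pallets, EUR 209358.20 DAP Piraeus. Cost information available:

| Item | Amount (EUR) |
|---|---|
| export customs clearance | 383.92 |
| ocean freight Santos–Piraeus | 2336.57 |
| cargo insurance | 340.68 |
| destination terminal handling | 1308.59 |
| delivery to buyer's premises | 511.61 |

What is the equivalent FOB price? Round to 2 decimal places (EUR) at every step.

FOB price: EUR 204860.75

Not relevant to the conversion: export clearance — on the seller under both DAP and FOB; already in the DAP price and stays in the FOB price.
From DAP to FOB, the seller no longer bears: freight, insurance, destination terminal, delivery.
FOB price = 209358.20 − 2336.57 − 340.68 − 1308.59 − 511.61 = 204860.75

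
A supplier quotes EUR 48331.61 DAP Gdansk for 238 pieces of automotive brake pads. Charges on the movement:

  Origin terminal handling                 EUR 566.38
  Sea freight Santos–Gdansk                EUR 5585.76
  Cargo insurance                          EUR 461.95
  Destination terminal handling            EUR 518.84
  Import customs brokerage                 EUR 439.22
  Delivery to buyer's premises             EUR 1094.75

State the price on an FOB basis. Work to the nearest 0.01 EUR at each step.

Not relevant to the conversion: origin terminal — on the seller under both DAP and FOB; already in the DAP price and stays in the FOB price. brokerage — on the buyer under both terms; not part of either seller's price.
From DAP to FOB, the seller no longer bears: freight, insurance, destination terminal, delivery.
FOB price = 48331.61 − 5585.76 − 461.95 − 518.84 − 1094.75 = 40670.31

FOB price: EUR 40670.31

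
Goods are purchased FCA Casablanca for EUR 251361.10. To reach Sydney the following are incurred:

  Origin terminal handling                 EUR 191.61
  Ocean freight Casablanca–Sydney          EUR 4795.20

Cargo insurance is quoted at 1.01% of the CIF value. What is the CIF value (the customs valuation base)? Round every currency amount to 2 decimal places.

CIF value: EUR 258963.44

Let C be the CIF value. C = FCA price + pre-shipment costs + freight + 1.01% × C
C − 1.01% × C = 251361.10 + 191.61 + 4795.20
0.9899 × C = 256347.91
C = 256347.91 / 0.9899 = 258963.44
Insurance premium = 1.01% × 258963.44 = 2615.53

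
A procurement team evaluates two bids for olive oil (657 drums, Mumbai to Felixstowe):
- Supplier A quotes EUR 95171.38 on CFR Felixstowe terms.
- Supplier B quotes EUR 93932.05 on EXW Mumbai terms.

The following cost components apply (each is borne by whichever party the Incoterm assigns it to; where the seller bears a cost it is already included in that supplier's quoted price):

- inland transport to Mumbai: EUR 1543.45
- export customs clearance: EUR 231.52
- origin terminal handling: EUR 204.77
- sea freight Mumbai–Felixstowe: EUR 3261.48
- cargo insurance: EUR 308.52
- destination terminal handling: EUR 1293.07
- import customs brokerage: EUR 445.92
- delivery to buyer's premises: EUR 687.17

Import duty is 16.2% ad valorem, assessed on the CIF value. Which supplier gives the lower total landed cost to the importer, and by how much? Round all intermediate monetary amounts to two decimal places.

Supplier A (CFR):
CIF value = CFR price + insurance = 95171.38 + 308.52 = 95479.90
Import duty = 95479.90 × 16.2% = 15467.74
Buyer bears (A): 308.52 + 1293.07 + 445.92 + 687.17 = 2734.68
Landed cost (A) = invoice 95171.38 + 2734.68 + duty 15467.74 = 113373.80
Supplier B (EXW):
CIF value = EXW price + inland to port + export clearance + origin terminal + freight + insurance = 93932.05 + 1543.45 + 231.52 + 204.77 + 3261.48 + 308.52 = 99481.79
Import duty = 99481.79 × 16.2% = 16116.05
Buyer bears (B): 1543.45 + 231.52 + 204.77 + 3261.48 + 308.52 + 1293.07 + 445.92 + 687.17 = 7975.90
Landed cost (B) = invoice 93932.05 + 7975.90 + duty 16116.05 = 118024.00
Difference = |113373.80 − 118024.00| = 4650.20

Supplier A is cheaper by EUR 4650.20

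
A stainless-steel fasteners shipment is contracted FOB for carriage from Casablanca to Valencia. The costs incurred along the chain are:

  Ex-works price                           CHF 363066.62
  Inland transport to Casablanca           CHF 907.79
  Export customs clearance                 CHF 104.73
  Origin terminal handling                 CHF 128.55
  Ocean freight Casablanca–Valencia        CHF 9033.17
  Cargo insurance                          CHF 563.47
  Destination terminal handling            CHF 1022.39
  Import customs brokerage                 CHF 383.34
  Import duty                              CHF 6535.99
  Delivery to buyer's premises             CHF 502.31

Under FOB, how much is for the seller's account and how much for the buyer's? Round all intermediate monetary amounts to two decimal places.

Seller: CHF 364207.69; buyer: CHF 18040.67

FOB: the seller bears costs until goods are on board at the origin port; the buyer bears freight, insurance and all costs thereafter.
Seller's account: goods 363066.62 + inland to port 907.79 + export clearance 104.73 + origin terminal 128.55 = 364207.69
Buyer's account: freight 9033.17 + insurance 563.47 + destination terminal 1022.39 + brokerage 383.34 + duty 6535.99 + delivery 502.31 = 18040.67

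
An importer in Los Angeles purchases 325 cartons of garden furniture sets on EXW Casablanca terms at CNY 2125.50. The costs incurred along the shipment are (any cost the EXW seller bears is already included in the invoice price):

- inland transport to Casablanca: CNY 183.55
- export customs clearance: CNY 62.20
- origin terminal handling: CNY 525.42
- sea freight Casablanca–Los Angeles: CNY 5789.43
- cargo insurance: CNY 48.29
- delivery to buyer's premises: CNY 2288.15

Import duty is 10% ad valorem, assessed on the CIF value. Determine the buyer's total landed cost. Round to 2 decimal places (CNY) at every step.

Total landed cost: CNY 11895.98

EXW: the seller makes goods available at their premises; the buyer bears all onward costs.
CIF value = EXW price + inland to port + export clearance + origin terminal + freight + insurance = 2125.50 + 183.55 + 62.20 + 525.42 + 5789.43 + 48.29 = 8734.39
Import duty = 8734.39 × 10% = 873.44
Buyer bears: inland to port 183.55 + export clearance 62.20 + origin terminal 525.42 + freight 5789.43 + insurance 48.29 + delivery 2288.15 + duty 873.44 = 9770.48
Landed cost = invoice 2125.50 + 9770.48 = 11895.98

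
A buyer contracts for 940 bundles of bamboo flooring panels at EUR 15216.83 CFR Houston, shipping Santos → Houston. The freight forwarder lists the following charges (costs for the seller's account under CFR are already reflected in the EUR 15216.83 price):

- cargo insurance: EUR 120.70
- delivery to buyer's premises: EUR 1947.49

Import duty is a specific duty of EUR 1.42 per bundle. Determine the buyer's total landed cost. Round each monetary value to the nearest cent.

Total landed cost: EUR 18619.82

CFR: the seller pays costs through ocean freight to the destination port, but not insurance.
CIF value = CFR price + insurance = 15216.83 + 120.70 = 15337.53
Import duty = 940 × 1.42 = 1334.80
Buyer bears: insurance 120.70 + delivery 1947.49 + duty 1334.80 = 3402.99
Landed cost = invoice 15216.83 + 3402.99 = 18619.82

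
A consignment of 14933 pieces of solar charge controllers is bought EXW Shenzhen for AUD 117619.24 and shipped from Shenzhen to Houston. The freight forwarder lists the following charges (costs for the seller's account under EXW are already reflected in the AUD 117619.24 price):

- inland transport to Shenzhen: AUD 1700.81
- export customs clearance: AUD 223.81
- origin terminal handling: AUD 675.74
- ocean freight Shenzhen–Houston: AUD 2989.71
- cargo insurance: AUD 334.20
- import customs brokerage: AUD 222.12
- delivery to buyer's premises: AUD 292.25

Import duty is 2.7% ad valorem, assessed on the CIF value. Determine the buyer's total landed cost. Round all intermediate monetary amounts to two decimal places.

EXW: the seller makes goods available at their premises; the buyer bears all onward costs.
CIF value = EXW price + inland to port + export clearance + origin terminal + freight + insurance = 117619.24 + 1700.81 + 223.81 + 675.74 + 2989.71 + 334.20 = 123543.51
Import duty = 123543.51 × 2.7% = 3335.67
Buyer bears: inland to port 1700.81 + export clearance 223.81 + origin terminal 675.74 + freight 2989.71 + insurance 334.20 + brokerage 222.12 + delivery 292.25 + duty 3335.67 = 9774.31
Landed cost = invoice 117619.24 + 9774.31 = 127393.55

Total landed cost: AUD 127393.55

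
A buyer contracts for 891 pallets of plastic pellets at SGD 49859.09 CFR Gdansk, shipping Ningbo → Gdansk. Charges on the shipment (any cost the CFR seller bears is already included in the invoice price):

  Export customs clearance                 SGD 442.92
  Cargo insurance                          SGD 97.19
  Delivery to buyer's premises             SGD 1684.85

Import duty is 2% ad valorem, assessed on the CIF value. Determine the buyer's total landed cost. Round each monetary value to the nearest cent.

CFR: the seller pays costs through ocean freight to the destination port, but not insurance.
Already in the invoice (seller's account under CFR): export clearance — exclude.
CIF value = CFR price + insurance = 49859.09 + 97.19 = 49956.28
Import duty = 49956.28 × 2% = 999.13
Buyer bears: insurance 97.19 + delivery 1684.85 + duty 999.13 = 2781.17
Landed cost = invoice 49859.09 + 2781.17 = 52640.26

Total landed cost: SGD 52640.26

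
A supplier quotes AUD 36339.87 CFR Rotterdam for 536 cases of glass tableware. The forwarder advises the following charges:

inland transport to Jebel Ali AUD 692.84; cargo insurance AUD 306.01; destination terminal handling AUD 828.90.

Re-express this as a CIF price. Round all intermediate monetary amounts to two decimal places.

Not relevant to the conversion: inland to port — on the seller under both CFR and CIF; already in the CFR price and stays in the CIF price. destination terminal — on the buyer under both terms; not part of either seller's price.
From CFR to CIF, the seller additionally bears: insurance.
CIF price = 36339.87 + 306.01 = 36645.88

CIF price: AUD 36645.88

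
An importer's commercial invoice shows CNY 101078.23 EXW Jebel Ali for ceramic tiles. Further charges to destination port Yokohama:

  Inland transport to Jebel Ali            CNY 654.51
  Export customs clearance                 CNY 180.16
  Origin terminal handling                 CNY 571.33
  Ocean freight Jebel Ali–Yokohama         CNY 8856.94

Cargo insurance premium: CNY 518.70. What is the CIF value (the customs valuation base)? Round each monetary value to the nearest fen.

CIF value: CNY 111859.87

CIF = EXW price + pre-shipment costs + freight + insurance
CIF = 101078.23 + 654.51 + 180.16 + 571.33 + 8856.94 + 518.70 = 111859.87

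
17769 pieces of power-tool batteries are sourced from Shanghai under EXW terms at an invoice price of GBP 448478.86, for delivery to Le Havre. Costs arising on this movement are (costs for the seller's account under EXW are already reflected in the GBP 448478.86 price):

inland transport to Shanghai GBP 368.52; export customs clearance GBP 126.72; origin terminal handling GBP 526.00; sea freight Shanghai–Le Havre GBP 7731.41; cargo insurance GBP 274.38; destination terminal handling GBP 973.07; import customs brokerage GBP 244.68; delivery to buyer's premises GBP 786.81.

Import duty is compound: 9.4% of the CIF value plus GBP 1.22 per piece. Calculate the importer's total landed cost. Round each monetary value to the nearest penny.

Total landed cost: GBP 524194.18

EXW: the seller makes goods available at their premises; the buyer bears all onward costs.
CIF value = EXW price + inland to port + export clearance + origin terminal + freight + insurance = 448478.86 + 368.52 + 126.72 + 526.00 + 7731.41 + 274.38 = 457505.89
Ad valorem component: 457505.89 × 9.4% = 43005.55
Specific component: 17769 × 1.22 = 21678.18
Import duty = 43005.55 + 21678.18 = 64683.73
Buyer bears: inland to port 368.52 + export clearance 126.72 + origin terminal 526.00 + freight 7731.41 + insurance 274.38 + destination terminal 973.07 + brokerage 244.68 + delivery 786.81 + duty 64683.73 = 75715.32
Landed cost = invoice 448478.86 + 75715.32 = 524194.18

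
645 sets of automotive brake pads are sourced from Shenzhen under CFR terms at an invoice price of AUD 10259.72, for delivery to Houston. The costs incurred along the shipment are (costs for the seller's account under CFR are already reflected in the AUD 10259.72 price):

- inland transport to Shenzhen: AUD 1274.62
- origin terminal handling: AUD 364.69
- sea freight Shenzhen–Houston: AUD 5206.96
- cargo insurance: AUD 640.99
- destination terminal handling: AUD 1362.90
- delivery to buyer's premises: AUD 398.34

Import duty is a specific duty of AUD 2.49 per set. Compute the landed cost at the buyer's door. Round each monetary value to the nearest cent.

Total landed cost: AUD 14268.00

CFR: the seller pays costs through ocean freight to the destination port, but not insurance.
Already in the invoice (seller's account under CFR): inland to port, origin terminal, freight — exclude.
CIF value = CFR price + insurance = 10259.72 + 640.99 = 10900.71
Import duty = 645 × 2.49 = 1606.05
Buyer bears: insurance 640.99 + destination terminal 1362.90 + delivery 398.34 + duty 1606.05 = 4008.28
Landed cost = invoice 10259.72 + 4008.28 = 14268.00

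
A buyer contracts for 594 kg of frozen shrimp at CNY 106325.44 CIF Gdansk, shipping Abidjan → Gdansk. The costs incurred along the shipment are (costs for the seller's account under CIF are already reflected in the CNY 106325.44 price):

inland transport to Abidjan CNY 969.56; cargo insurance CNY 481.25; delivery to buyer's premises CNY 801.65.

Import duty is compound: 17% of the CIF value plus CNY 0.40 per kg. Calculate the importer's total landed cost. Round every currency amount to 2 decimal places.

CIF: the seller pays costs through ocean freight and marine insurance to the destination port.
Already in the invoice (seller's account under CIF): inland to port, insurance — exclude.
The CIF price already equals the CIF value: 106325.44
Ad valorem component: 106325.44 × 17% = 18075.32
Specific component: 594 × 0.40 = 237.60
Import duty = 18075.32 + 237.60 = 18312.92
Buyer bears: delivery 801.65 + duty 18312.92 = 19114.57
Landed cost = invoice 106325.44 + 19114.57 = 125440.01

Total landed cost: CNY 125440.01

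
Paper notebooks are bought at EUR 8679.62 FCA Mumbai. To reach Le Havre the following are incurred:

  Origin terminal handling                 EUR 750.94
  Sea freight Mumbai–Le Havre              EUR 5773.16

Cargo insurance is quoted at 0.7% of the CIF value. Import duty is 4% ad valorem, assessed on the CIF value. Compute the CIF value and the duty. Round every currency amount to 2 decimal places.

CIF value: EUR 15310.90; import duty: EUR 612.44

Let C be the CIF value. C = FCA price + pre-shipment costs + freight + 0.7% × C
C − 0.7% × C = 8679.62 + 750.94 + 5773.16
0.993 × C = 15203.72
C = 15203.72 / 0.993 = 15310.90
Insurance premium = 0.7% × 15310.90 = 107.18
Import duty = 15310.90 × 4% = 612.44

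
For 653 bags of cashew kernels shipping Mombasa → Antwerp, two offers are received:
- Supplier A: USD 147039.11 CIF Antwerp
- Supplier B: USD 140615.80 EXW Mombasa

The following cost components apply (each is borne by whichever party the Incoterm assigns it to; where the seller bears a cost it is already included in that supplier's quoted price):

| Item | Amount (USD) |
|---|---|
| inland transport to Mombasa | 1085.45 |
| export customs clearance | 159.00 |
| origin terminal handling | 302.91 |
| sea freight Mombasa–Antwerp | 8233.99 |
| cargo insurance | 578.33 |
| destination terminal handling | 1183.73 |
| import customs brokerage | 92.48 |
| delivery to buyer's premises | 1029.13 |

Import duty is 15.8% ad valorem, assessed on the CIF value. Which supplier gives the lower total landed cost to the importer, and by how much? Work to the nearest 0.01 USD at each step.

Supplier A (CIF):
The CIF price already equals the CIF value: 147039.11
Import duty = 147039.11 × 15.8% = 23232.18
Buyer bears (A): 1183.73 + 92.48 + 1029.13 = 2305.34
Landed cost (A) = invoice 147039.11 + 2305.34 + duty 23232.18 = 172576.63
Supplier B (EXW):
CIF value = EXW price + inland to port + export clearance + origin terminal + freight + insurance = 140615.80 + 1085.45 + 159.00 + 302.91 + 8233.99 + 578.33 = 150975.48
Import duty = 150975.48 × 15.8% = 23854.13
Buyer bears (B): 1085.45 + 159.00 + 302.91 + 8233.99 + 578.33 + 1183.73 + 92.48 + 1029.13 = 12665.02
Landed cost (B) = invoice 140615.80 + 12665.02 + duty 23854.13 = 177134.95
Difference = |172576.63 − 177134.95| = 4558.32

Supplier A is cheaper by USD 4558.32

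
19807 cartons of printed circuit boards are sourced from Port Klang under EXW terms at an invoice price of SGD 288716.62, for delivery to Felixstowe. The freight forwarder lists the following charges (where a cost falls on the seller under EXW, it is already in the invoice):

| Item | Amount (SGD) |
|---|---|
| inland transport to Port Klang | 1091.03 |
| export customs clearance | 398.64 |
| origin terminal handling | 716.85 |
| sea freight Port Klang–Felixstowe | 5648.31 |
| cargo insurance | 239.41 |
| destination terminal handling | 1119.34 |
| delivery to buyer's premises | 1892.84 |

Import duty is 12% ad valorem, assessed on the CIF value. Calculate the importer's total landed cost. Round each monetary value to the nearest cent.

EXW: the seller makes goods available at their premises; the buyer bears all onward costs.
CIF value = EXW price + inland to port + export clearance + origin terminal + freight + insurance = 288716.62 + 1091.03 + 398.64 + 716.85 + 5648.31 + 239.41 = 296810.86
Import duty = 296810.86 × 12% = 35617.30
Buyer bears: inland to port 1091.03 + export clearance 398.64 + origin terminal 716.85 + freight 5648.31 + insurance 239.41 + destination terminal 1119.34 + delivery 1892.84 + duty 35617.30 = 46723.72
Landed cost = invoice 288716.62 + 46723.72 = 335440.34

Total landed cost: SGD 335440.34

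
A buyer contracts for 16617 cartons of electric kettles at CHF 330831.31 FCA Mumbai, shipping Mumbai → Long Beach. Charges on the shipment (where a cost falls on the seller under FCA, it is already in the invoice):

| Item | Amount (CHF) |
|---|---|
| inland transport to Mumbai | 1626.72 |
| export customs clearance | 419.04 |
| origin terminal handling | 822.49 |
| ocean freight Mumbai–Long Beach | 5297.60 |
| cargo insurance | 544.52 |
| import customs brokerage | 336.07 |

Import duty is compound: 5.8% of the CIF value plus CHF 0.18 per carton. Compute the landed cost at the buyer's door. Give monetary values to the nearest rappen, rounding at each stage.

Total landed cost: CHF 360397.81

FCA: the seller delivers export-cleared goods to the carrier; the buyer bears costs from that point.
Already in the invoice (seller's account under FCA): inland to port, export clearance — exclude.
CIF value = FCA price + origin terminal + freight + insurance = 330831.31 + 822.49 + 5297.60 + 544.52 = 337495.92
Ad valorem component: 337495.92 × 5.8% = 19574.76
Specific component: 16617 × 0.18 = 2991.06
Import duty = 19574.76 + 2991.06 = 22565.82
Buyer bears: origin terminal 822.49 + freight 5297.60 + insurance 544.52 + brokerage 336.07 + duty 22565.82 = 29566.50
Landed cost = invoice 330831.31 + 29566.50 = 360397.81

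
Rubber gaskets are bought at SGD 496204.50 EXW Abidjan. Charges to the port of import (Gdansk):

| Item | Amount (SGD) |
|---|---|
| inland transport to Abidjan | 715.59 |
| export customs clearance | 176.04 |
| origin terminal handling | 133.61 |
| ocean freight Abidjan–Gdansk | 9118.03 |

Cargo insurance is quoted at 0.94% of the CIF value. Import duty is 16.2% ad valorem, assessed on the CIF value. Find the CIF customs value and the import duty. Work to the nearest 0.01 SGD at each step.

CIF value: SGD 511152.60; import duty: SGD 82806.72

Let C be the CIF value. C = EXW price + pre-shipment costs + freight + 0.94% × C
C − 0.94% × C = 496204.50 + 715.59 + 176.04 + 133.61 + 9118.03
0.9906 × C = 506347.77
C = 506347.77 / 0.9906 = 511152.60
Insurance premium = 0.94% × 511152.60 = 4804.83
Import duty = 511152.60 × 16.2% = 82806.72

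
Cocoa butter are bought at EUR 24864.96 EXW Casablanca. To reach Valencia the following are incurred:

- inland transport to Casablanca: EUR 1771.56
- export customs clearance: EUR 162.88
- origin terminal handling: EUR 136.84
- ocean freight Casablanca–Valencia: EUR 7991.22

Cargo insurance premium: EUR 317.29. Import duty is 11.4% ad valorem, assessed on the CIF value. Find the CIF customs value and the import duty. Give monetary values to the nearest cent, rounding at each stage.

CIF = EXW price + pre-shipment costs + freight + insurance
CIF = 24864.96 + 1771.56 + 162.88 + 136.84 + 7991.22 + 317.29 = 35244.75
Import duty = 35244.75 × 11.4% = 4017.90

CIF value: EUR 35244.75; import duty: EUR 4017.90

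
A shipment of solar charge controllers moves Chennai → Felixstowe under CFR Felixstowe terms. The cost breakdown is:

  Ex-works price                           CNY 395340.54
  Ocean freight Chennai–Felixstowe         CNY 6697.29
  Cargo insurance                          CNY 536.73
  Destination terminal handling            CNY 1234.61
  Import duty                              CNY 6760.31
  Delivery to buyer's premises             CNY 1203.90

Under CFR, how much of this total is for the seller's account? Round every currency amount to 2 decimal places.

CFR: the seller pays costs through ocean freight to the destination port, but not insurance.
Seller's account: goods 395340.54 + freight 6697.29 = 402037.83
Buyer's account: insurance 536.73 + destination terminal 1234.61 + duty 6760.31 + delivery 1203.90 = 9735.55

Seller's account: CNY 402037.83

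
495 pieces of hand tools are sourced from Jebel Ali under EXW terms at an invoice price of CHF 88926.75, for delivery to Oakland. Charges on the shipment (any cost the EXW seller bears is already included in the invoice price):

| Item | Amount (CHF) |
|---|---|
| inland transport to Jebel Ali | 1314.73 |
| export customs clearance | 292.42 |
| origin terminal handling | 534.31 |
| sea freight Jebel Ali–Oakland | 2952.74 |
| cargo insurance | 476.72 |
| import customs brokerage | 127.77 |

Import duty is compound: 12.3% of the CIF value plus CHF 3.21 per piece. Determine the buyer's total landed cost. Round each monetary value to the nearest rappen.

EXW: the seller makes goods available at their premises; the buyer bears all onward costs.
CIF value = EXW price + inland to port + export clearance + origin terminal + freight + insurance = 88926.75 + 1314.73 + 292.42 + 534.31 + 2952.74 + 476.72 = 94497.67
Ad valorem component: 94497.67 × 12.3% = 11623.21
Specific component: 495 × 3.21 = 1588.95
Import duty = 11623.21 + 1588.95 = 13212.16
Buyer bears: inland to port 1314.73 + export clearance 292.42 + origin terminal 534.31 + freight 2952.74 + insurance 476.72 + brokerage 127.77 + duty 13212.16 = 18910.85
Landed cost = invoice 88926.75 + 18910.85 = 107837.60

Total landed cost: CHF 107837.60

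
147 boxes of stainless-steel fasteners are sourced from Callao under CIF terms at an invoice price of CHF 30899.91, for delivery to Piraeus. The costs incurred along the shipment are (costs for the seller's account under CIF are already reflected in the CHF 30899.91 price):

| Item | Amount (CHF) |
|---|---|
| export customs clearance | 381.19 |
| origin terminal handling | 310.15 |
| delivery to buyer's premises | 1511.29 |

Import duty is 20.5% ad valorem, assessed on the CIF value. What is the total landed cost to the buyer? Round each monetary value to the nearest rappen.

Total landed cost: CHF 38745.68

CIF: the seller pays costs through ocean freight and marine insurance to the destination port.
Already in the invoice (seller's account under CIF): export clearance, origin terminal — exclude.
The CIF price already equals the CIF value: 30899.91
Import duty = 30899.91 × 20.5% = 6334.48
Buyer bears: delivery 1511.29 + duty 6334.48 = 7845.77
Landed cost = invoice 30899.91 + 7845.77 = 38745.68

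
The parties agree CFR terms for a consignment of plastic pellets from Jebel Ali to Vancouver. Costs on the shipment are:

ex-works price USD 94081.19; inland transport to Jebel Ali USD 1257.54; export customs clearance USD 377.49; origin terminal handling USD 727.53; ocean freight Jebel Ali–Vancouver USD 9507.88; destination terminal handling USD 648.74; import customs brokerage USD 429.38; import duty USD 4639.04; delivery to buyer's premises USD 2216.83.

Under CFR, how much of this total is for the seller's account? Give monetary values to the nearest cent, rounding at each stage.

CFR: the seller pays costs through ocean freight to the destination port, but not insurance.
Seller's account: goods 94081.19 + inland to port 1257.54 + export clearance 377.49 + origin terminal 727.53 + freight 9507.88 = 105951.63
Buyer's account: destination terminal 648.74 + brokerage 429.38 + duty 4639.04 + delivery 2216.83 = 7933.99

Seller's account: USD 105951.63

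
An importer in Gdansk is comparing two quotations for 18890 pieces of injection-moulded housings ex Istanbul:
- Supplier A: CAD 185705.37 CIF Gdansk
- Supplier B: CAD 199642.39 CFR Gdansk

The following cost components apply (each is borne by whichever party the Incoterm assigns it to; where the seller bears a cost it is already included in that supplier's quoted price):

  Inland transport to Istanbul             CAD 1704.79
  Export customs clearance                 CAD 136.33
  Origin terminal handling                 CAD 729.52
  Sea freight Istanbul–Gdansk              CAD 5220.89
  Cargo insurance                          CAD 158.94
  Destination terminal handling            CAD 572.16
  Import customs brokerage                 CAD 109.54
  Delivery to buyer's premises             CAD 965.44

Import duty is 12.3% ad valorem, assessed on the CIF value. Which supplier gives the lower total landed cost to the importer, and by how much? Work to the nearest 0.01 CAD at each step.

Supplier A (CIF):
The CIF price already equals the CIF value: 185705.37
Import duty = 185705.37 × 12.3% = 22841.76
Buyer bears (A): 572.16 + 109.54 + 965.44 = 1647.14
Landed cost (A) = invoice 185705.37 + 1647.14 + duty 22841.76 = 210194.27
Supplier B (CFR):
CIF value = CFR price + insurance = 199642.39 + 158.94 = 199801.33
Import duty = 199801.33 × 12.3% = 24575.56
Buyer bears (B): 158.94 + 572.16 + 109.54 + 965.44 = 1806.08
Landed cost (B) = invoice 199642.39 + 1806.08 + duty 24575.56 = 226024.03
Difference = |210194.27 − 226024.03| = 15829.76

Supplier A is cheaper by CAD 15829.76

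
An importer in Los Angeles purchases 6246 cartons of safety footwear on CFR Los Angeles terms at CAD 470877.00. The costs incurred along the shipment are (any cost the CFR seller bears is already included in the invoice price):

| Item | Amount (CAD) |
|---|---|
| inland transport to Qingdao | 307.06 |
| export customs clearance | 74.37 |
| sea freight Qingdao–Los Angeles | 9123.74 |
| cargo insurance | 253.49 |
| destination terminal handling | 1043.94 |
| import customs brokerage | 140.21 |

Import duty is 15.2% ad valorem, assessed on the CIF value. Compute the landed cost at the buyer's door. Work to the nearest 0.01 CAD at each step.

Total landed cost: CAD 543926.47

CFR: the seller pays costs through ocean freight to the destination port, but not insurance.
Already in the invoice (seller's account under CFR): inland to port, export clearance, freight — exclude.
CIF value = CFR price + insurance = 470877.00 + 253.49 = 471130.49
Import duty = 471130.49 × 15.2% = 71611.83
Buyer bears: insurance 253.49 + destination terminal 1043.94 + brokerage 140.21 + duty 71611.83 = 73049.47
Landed cost = invoice 470877.00 + 73049.47 = 543926.47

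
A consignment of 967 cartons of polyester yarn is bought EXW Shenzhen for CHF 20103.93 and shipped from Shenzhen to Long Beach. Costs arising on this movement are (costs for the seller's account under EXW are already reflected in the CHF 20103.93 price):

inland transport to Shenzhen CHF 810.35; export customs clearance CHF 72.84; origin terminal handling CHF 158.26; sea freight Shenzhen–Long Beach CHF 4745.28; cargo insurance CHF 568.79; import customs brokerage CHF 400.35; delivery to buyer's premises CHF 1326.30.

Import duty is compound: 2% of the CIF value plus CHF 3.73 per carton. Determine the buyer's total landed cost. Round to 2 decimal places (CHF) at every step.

EXW: the seller makes goods available at their premises; the buyer bears all onward costs.
CIF value = EXW price + inland to port + export clearance + origin terminal + freight + insurance = 20103.93 + 810.35 + 72.84 + 158.26 + 4745.28 + 568.79 = 26459.45
Ad valorem component: 26459.45 × 2% = 529.19
Specific component: 967 × 3.73 = 3606.91
Import duty = 529.19 + 3606.91 = 4136.10
Buyer bears: inland to port 810.35 + export clearance 72.84 + origin terminal 158.26 + freight 4745.28 + insurance 568.79 + brokerage 400.35 + delivery 1326.30 + duty 4136.10 = 12218.27
Landed cost = invoice 20103.93 + 12218.27 = 32322.20

Total landed cost: CHF 32322.20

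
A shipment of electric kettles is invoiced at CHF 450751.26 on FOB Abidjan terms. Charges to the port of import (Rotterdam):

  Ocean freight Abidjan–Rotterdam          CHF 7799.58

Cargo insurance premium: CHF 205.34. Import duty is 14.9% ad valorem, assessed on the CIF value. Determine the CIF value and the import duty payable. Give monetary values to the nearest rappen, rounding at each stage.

CIF = FOB price + freight + insurance
CIF = 450751.26 + 7799.58 + 205.34 = 458756.18
Import duty = 458756.18 × 14.9% = 68354.67

CIF value: CHF 458756.18; import duty: CHF 68354.67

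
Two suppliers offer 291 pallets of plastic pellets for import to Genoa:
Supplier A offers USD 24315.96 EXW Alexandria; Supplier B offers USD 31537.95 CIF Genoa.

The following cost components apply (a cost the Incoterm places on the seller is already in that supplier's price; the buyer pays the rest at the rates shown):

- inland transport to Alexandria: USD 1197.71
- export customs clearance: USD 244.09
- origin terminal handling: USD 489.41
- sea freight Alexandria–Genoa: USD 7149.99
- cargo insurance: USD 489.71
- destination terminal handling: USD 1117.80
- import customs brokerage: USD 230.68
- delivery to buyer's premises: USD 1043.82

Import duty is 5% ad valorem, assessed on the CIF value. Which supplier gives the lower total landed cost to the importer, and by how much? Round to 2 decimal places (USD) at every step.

Supplier B is cheaper by USD 2466.36

Supplier A (EXW):
CIF value = EXW price + inland to port + export clearance + origin terminal + freight + insurance = 24315.96 + 1197.71 + 244.09 + 489.41 + 7149.99 + 489.71 = 33886.87
Import duty = 33886.87 × 5% = 1694.34
Buyer bears (A): 1197.71 + 244.09 + 489.41 + 7149.99 + 489.71 + 1117.80 + 230.68 + 1043.82 = 11963.21
Landed cost (A) = invoice 24315.96 + 11963.21 + duty 1694.34 = 37973.51
Supplier B (CIF):
The CIF price already equals the CIF value: 31537.95
Import duty = 31537.95 × 5% = 1576.90
Buyer bears (B): 1117.80 + 230.68 + 1043.82 = 2392.30
Landed cost (B) = invoice 31537.95 + 2392.30 + duty 1576.90 = 35507.15
Difference = |37973.51 − 35507.15| = 2466.36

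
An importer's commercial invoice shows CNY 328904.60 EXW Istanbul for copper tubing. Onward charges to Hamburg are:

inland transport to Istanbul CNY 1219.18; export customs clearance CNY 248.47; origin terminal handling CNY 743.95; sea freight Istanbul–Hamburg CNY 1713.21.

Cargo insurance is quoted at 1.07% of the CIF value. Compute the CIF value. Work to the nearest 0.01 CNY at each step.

CIF value: CNY 336429.20

Let C be the CIF value. C = EXW price + pre-shipment costs + freight + 1.07% × C
C − 1.07% × C = 328904.60 + 1219.18 + 248.47 + 743.95 + 1713.21
0.9893 × C = 332829.41
C = 332829.41 / 0.9893 = 336429.20
Insurance premium = 1.07% × 336429.20 = 3599.79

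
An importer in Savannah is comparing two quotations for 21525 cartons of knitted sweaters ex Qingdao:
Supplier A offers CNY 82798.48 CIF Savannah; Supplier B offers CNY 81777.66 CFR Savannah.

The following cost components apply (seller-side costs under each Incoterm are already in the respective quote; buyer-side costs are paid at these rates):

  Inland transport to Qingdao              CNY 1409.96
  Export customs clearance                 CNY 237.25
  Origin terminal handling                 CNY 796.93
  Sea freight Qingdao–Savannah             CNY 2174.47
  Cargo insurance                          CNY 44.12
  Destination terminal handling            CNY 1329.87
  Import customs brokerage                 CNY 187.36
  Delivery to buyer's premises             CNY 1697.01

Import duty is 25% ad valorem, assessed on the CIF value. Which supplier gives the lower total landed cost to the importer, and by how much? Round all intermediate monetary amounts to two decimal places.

Supplier A (CIF):
The CIF price already equals the CIF value: 82798.48
Import duty = 82798.48 × 25% = 20699.62
Buyer bears (A): 1329.87 + 187.36 + 1697.01 = 3214.24
Landed cost (A) = invoice 82798.48 + 3214.24 + duty 20699.62 = 106712.34
Supplier B (CFR):
CIF value = CFR price + insurance = 81777.66 + 44.12 = 81821.78
Import duty = 81821.78 × 25% = 20455.45
Buyer bears (B): 44.12 + 1329.87 + 187.36 + 1697.01 = 3258.36
Landed cost (B) = invoice 81777.66 + 3258.36 + duty 20455.45 = 105491.47
Difference = |106712.34 − 105491.47| = 1220.87

Supplier B is cheaper by CNY 1220.87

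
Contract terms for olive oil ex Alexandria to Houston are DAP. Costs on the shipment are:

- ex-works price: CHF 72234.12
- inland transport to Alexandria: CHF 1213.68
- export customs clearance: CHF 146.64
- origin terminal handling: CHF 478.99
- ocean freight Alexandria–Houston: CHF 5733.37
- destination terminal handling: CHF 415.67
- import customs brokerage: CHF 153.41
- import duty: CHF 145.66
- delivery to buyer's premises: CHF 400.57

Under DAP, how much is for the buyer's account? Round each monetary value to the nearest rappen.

DAP: the seller bears all costs to the named destination except import duty and clearance.
Seller's account: goods 72234.12 + inland to port 1213.68 + export clearance 146.64 + origin terminal 478.99 + freight 5733.37 + destination terminal 415.67 + delivery 400.57 = 80623.04
Buyer's account: brokerage 153.41 + duty 145.66 = 299.07

Buyer's account: CHF 299.07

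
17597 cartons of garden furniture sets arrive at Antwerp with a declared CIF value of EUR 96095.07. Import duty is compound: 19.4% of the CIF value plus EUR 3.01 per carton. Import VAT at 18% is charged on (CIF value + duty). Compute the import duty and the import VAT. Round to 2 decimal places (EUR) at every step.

Ad valorem component: 96095.07 × 19.4% = 18642.44
Specific component: 17597 × 3.01 = 52966.97
Import duty = 18642.44 + 52966.97 = 71609.41
VAT base = CIF + duty = 96095.07 + 71609.41 = 167704.48
Import VAT = 167704.48 × 18% = 30186.81

Import duty: EUR 71609.41; import VAT: EUR 30186.81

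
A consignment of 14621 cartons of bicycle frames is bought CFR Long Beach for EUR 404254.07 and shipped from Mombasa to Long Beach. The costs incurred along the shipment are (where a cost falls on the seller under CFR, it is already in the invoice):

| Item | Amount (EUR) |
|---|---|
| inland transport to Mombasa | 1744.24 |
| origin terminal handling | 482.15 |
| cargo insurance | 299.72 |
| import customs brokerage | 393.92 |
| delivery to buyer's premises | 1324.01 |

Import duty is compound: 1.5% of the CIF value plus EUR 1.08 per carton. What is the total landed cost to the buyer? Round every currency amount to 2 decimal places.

CFR: the seller pays costs through ocean freight to the destination port, but not insurance.
Already in the invoice (seller's account under CFR): inland to port, origin terminal — exclude.
CIF value = CFR price + insurance = 404254.07 + 299.72 = 404553.79
Ad valorem component: 404553.79 × 1.5% = 6068.31
Specific component: 14621 × 1.08 = 15790.68
Import duty = 6068.31 + 15790.68 = 21858.99
Buyer bears: insurance 299.72 + brokerage 393.92 + delivery 1324.01 + duty 21858.99 = 23876.64
Landed cost = invoice 404254.07 + 23876.64 = 428130.71

Total landed cost: EUR 428130.71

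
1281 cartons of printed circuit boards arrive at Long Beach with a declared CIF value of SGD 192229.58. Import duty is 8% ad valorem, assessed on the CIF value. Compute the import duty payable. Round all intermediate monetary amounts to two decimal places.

Import duty = 192229.58 × 8% = 15378.37

Import duty: SGD 15378.37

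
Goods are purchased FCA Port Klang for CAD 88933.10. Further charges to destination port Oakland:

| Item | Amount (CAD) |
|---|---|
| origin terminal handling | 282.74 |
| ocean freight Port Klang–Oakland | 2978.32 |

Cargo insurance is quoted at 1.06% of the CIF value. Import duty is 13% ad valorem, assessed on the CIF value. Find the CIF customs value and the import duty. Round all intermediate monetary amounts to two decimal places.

Let C be the CIF value. C = FCA price + pre-shipment costs + freight + 1.06% × C
C − 1.06% × C = 88933.10 + 282.74 + 2978.32
0.9894 × C = 92194.16
C = 92194.16 / 0.9894 = 93181.89
Insurance premium = 1.06% × 93181.89 = 987.73
Import duty = 93181.89 × 13% = 12113.65

CIF value: CAD 93181.89; import duty: CAD 12113.65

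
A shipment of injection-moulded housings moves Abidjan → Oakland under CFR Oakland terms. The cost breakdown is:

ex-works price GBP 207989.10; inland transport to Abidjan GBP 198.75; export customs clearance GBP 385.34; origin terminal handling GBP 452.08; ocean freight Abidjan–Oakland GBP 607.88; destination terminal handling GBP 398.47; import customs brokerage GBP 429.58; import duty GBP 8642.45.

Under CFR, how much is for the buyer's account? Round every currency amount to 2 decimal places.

CFR: the seller pays costs through ocean freight to the destination port, but not insurance.
Seller's account: goods 207989.10 + inland to port 198.75 + export clearance 385.34 + origin terminal 452.08 + freight 607.88 = 209633.15
Buyer's account: destination terminal 398.47 + brokerage 429.58 + duty 8642.45 = 9470.50

Buyer's account: GBP 9470.50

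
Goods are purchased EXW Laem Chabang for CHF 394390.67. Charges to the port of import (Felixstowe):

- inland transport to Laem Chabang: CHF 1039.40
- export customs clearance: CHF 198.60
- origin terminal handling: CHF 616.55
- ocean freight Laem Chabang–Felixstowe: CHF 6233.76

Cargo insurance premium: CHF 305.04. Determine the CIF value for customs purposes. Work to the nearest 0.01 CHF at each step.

CIF = EXW price + pre-shipment costs + freight + insurance
CIF = 394390.67 + 1039.40 + 198.60 + 616.55 + 6233.76 + 305.04 = 402784.02

CIF value: CHF 402784.02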